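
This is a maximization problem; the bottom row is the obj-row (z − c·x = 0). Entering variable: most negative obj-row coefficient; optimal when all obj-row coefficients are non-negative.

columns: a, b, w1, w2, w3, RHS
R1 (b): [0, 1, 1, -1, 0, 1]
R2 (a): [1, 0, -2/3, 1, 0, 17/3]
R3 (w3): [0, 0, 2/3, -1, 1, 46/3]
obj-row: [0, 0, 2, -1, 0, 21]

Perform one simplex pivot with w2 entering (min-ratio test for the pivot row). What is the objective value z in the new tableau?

Ratio test on column w2 — row 1: entry -1 ≤ 0; row 2: (17/3)/1 = 17/3; row 3: entry -1 ≤ 0. Minimum is 17/3 at row 2 (a leaves); pivot element 1.
Pivot on row 2; the obj-row RHS becomes 21 − (-1)·(17/3) = 80/3.

80/3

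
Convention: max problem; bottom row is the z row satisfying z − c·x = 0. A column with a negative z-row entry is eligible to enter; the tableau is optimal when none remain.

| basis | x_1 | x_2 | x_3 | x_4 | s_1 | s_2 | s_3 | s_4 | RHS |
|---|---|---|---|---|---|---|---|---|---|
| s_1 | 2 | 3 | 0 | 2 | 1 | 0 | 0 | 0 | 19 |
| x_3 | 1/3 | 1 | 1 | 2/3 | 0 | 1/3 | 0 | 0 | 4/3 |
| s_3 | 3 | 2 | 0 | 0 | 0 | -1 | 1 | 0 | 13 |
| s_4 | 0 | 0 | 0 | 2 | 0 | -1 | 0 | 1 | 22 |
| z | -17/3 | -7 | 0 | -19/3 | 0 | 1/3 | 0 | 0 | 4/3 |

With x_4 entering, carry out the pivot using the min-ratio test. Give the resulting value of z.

Ratio test on column x_4 — row 1: 19/2 = 19/2; row 2: (4/3)/(2/3) = 2; row 3: entry 0 ≤ 0; row 4: 22/2 = 11. Minimum is 2 at row 2 (x_3 leaves); pivot element 2/3.
Pivot on row 2; the z-row RHS becomes 4/3 − (-19/3)·2 = 14.

14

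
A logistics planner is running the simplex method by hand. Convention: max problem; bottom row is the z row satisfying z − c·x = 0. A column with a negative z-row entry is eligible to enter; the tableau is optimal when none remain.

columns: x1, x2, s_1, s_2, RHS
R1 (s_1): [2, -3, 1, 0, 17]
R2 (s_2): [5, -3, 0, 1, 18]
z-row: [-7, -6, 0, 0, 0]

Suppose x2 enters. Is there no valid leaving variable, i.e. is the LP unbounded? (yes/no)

Every constraint-row entry in column x2 is ≤ 0, so increasing x2 is unbounded.

yes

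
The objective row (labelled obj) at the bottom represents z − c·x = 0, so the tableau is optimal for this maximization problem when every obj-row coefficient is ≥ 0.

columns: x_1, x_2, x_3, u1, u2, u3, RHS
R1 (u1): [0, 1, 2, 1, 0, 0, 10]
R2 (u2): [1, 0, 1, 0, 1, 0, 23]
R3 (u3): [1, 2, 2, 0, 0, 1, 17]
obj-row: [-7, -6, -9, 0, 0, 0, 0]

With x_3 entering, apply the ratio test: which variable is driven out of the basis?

u1

Column x_3 entries and ratios — u1: 10/2 = 5; u2: 23/1 = 23; u3: 17/2 = 17/2.
Smallest ratio is 5 in the row of u1, so u1 leaves.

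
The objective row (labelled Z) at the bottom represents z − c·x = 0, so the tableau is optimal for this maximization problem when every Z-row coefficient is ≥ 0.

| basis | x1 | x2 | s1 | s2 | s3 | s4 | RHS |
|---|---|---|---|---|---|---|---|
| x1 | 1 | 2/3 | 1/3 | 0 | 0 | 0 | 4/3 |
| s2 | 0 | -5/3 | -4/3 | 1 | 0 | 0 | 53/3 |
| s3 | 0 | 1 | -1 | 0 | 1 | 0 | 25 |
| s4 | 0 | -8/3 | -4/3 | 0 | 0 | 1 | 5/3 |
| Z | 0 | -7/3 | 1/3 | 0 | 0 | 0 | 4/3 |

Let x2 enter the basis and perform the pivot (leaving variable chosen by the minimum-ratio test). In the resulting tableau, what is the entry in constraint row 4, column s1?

Ratio test on column x2 — row 1: (4/3)/(2/3) = 2; row 2: entry -5/3 ≤ 0; row 3: 25/1 = 25; row 4: entry -8/3 ≤ 0. Minimum is 2 at row 1 (x1 leaves); pivot element 2/3.
Divide row 1 by 2/3; eliminate column x2 from the other rows.
Row 4 update in column s1: -4/3 − (-8/3)·(1/2) = 0.

0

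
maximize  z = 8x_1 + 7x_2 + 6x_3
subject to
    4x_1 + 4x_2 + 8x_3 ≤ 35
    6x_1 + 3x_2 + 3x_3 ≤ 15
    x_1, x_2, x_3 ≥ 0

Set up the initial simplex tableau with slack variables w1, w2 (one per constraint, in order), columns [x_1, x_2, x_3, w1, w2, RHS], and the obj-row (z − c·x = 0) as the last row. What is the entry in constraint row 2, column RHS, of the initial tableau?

15

The RHS of constraint 2 is b_2 = 15.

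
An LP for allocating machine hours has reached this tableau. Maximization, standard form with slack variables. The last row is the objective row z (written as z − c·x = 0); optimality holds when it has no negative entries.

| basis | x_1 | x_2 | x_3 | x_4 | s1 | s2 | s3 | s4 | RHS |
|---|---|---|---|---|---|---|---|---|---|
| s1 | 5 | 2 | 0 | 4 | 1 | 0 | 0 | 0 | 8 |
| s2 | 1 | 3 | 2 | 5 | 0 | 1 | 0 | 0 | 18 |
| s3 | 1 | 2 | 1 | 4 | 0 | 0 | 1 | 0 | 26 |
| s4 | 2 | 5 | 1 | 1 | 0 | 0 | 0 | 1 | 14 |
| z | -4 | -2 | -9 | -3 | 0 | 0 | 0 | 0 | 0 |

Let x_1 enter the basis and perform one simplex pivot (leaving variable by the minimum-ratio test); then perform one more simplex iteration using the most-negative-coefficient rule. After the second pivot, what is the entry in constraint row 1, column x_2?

Ratio test on column x_1 — row 1: 8/5 = 8/5; row 2: 18/1 = 18; row 3: 26/1 = 26; row 4: 14/2 = 7. Minimum is 8/5 at row 1 (s1 leaves); pivot element 5.
Divide row 1 by 5; eliminate column x_1 from the other rows.
Second iteration: most negative z-row entry is -9 in column x_3, so x_3 enters.
Ratio test on column x_3 — row 1: entry 0 ≤ 0; row 2: (82/5)/2 = 41/5; row 3: (122/5)/1 = 122/5; row 4: (54/5)/1 = 54/5. Minimum is 41/5 at row 2 (s2 leaves); pivot element 2.
Divide row 2 by 2; eliminate column x_3 from the other rows.
After both pivots, the entry at constraint row 1, column x_2 is 2/5.

2/5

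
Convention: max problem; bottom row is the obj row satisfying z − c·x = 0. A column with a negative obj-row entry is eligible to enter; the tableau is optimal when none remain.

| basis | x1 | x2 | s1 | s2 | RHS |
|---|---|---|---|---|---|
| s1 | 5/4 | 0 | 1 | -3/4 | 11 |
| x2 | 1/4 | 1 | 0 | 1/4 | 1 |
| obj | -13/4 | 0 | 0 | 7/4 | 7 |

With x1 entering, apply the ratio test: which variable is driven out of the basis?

x2

Column x1 entries and ratios — s1: 11/(5/4) = 44/5; x2: 1/(1/4) = 4.
Smallest ratio is 4 in the row of x2, so x2 leaves.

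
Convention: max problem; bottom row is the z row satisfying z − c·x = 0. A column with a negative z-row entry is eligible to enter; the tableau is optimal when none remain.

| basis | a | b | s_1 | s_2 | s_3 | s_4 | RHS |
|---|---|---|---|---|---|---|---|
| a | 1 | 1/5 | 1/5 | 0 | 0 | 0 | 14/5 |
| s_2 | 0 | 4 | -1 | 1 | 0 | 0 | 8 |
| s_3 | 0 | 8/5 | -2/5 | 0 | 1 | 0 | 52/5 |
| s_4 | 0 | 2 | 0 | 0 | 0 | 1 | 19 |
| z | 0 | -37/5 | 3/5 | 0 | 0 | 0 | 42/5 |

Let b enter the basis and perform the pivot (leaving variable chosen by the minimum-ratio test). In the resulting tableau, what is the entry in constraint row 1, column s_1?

Ratio test on column b — row 1: (14/5)/(1/5) = 14; row 2: 8/4 = 2; row 3: (52/5)/(8/5) = 13/2; row 4: 19/2 = 19/2. Minimum is 2 at row 2 (s_2 leaves); pivot element 4.
Divide row 2 by 4; eliminate column b from the other rows.
Row 1 update in column s_1: 1/5 − (1/5)·(-1/4) = 1/4.

1/4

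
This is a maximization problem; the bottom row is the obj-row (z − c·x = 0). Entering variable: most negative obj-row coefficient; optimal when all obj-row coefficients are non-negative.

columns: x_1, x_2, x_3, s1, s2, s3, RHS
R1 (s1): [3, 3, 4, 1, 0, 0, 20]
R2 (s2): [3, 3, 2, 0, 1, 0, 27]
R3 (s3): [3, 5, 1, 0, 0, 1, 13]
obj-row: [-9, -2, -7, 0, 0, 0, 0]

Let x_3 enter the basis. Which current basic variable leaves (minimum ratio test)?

Column x_3 entries and ratios — s1: 20/4 = 5; s2: 27/2 = 27/2; s3: 13/1 = 13.
Smallest ratio is 5 in the row of s1, so s1 leaves.

s1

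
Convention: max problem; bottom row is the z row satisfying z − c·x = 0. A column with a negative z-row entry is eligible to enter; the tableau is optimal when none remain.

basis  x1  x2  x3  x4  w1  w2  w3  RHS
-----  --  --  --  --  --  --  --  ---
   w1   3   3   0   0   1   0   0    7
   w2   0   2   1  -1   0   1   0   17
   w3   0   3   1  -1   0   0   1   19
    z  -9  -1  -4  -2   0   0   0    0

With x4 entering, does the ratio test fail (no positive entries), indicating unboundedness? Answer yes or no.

Every constraint-row entry in column x4 is ≤ 0, so increasing x4 is unbounded.

yes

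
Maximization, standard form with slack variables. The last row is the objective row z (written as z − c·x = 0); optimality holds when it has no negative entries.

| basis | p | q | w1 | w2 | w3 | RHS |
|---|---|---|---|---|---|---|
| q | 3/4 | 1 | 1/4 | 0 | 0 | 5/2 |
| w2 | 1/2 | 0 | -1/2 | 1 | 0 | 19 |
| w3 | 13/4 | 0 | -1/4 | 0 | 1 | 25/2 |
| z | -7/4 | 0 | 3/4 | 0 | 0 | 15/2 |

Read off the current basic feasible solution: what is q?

q is basic (row 1); its value is the RHS of that row, 5/2.

5/2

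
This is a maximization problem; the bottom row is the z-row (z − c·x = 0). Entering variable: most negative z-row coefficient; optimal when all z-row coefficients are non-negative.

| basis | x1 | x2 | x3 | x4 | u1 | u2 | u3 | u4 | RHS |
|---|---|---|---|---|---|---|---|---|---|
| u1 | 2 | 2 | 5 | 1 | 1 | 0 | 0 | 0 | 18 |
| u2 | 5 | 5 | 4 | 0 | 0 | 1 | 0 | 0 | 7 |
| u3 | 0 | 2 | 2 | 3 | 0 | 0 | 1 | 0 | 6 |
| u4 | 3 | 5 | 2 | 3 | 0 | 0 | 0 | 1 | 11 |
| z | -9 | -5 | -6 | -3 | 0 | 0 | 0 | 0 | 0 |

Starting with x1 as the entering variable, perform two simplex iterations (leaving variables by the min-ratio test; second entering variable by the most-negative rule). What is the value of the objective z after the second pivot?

Ratio test on column x1 — row 1: 18/2 = 9; row 2: 7/5 = 7/5; row 3: entry 0 ≤ 0; row 4: 11/3 = 11/3. Minimum is 7/5 at row 2 (u2 leaves); pivot element 5.
Pivot on row 2; the z-row RHS becomes 0 − (-9)·(7/5) = 63/5.
Next entering variable (most negative z-row entry -3): x4.
Ratio test on column x4 — row 1: (76/5)/1 = 76/5; row 2: entry 0 ≤ 0; row 3: 6/3 = 2; row 4: (34/5)/3 = 34/15. Minimum is 2 at row 3 (u3 leaves); pivot element 3.
After the second pivot the z-row RHS is 63/5 − (-3)·2 = 93/5.

93/5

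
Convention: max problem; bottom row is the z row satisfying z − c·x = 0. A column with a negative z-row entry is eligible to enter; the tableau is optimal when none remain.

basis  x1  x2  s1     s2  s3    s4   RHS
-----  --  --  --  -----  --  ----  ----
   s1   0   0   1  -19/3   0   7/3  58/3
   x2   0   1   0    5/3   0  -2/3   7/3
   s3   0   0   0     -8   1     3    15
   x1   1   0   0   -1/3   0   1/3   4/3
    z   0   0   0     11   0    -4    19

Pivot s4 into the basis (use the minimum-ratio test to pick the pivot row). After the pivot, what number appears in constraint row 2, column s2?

1

Ratio test on column s4 — row 1: (58/3)/(7/3) = 58/7; row 2: entry -2/3 ≤ 0; row 3: 15/3 = 5; row 4: (4/3)/(1/3) = 4. Minimum is 4 at row 4 (x1 leaves); pivot element 1/3.
Divide row 4 by 1/3; eliminate column s4 from the other rows.
Row 2 update in column s2: 5/3 − (-2/3)·(-1) = 1.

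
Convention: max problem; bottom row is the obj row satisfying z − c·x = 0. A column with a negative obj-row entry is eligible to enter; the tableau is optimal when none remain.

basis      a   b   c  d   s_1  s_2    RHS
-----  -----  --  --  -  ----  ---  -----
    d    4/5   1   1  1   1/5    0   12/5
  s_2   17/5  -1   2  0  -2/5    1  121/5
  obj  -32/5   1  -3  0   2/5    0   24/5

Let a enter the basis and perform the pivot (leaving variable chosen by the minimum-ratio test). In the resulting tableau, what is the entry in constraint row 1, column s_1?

1/4

Ratio test on column a — row 1: (12/5)/(4/5) = 3; row 2: (121/5)/(17/5) = 121/17. Minimum is 3 at row 1 (d leaves); pivot element 4/5.
Divide row 1 by 4/5; eliminate column a from the other rows.
In the new row 1, the s_1 entry is the old entry divided by the pivot: (1/5)/(4/5) = 1/4.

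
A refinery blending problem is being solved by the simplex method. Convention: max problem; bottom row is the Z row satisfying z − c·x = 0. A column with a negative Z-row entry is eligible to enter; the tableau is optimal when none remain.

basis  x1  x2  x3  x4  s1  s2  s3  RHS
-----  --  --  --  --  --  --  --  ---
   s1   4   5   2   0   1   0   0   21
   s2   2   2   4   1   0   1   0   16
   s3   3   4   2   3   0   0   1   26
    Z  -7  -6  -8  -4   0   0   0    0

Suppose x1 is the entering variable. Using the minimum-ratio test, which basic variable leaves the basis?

Column x1 entries and ratios — s1: 21/4 = 21/4; s2: 16/2 = 8; s3: 26/3 = 26/3.
Smallest ratio is 21/4 in the row of s1, so s1 leaves.

s1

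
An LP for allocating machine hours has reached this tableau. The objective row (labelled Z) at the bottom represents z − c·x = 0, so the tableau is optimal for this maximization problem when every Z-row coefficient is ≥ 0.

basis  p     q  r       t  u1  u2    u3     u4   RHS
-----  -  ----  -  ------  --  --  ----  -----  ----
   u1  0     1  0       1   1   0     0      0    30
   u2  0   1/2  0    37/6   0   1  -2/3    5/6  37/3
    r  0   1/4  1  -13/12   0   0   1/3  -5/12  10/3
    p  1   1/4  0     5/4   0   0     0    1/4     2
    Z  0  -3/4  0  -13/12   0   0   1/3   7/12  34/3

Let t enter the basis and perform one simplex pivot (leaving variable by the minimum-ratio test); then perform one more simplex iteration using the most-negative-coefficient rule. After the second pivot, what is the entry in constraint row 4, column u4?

Ratio test on column t — row 1: 30/1 = 30; row 2: (37/3)/(37/6) = 2; row 3: entry -13/12 ≤ 0; row 4: 2/(5/4) = 8/5. Minimum is 8/5 at row 4 (p leaves); pivot element 5/4.
Divide row 4 by 5/4; eliminate column t from the other rows.
Second iteration: most negative Z-row entry is -8/15 in column q, so q enters.
Ratio test on column q — row 1: (142/5)/(4/5) = 71/2; row 2: entry -11/15 ≤ 0; row 3: (76/15)/(7/15) = 76/7; row 4: (8/5)/(1/5) = 8. Minimum is 8 at row 4 (t leaves); pivot element 1/5.
Divide row 4 by 1/5; eliminate column q from the other rows.
After both pivots, the entry at constraint row 4, column u4 is 1.

1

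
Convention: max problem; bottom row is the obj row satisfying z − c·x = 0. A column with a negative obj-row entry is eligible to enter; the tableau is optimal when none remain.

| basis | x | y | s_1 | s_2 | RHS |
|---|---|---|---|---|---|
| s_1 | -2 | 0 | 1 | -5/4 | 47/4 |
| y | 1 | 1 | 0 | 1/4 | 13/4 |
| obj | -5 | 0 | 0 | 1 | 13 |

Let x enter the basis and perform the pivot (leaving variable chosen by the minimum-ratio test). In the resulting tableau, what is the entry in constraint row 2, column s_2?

1/4

Ratio test on column x — row 1: entry -2 ≤ 0; row 2: (13/4)/1 = 13/4. Minimum is 13/4 at row 2 (y leaves); pivot element 1.
Divide row 2 by 1; eliminate column x from the other rows.
In the new row 2, the s_2 entry is the old entry divided by the pivot: (1/4)/1 = 1/4.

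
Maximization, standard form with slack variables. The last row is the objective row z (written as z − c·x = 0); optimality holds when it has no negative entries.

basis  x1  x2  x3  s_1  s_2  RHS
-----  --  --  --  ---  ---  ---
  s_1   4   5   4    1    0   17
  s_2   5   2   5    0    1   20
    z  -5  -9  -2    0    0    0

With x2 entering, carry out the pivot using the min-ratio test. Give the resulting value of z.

Ratio test on column x2 — row 1: 17/5 = 17/5; row 2: 20/2 = 10. Minimum is 17/5 at row 1 (s_1 leaves); pivot element 5.
Pivot on row 1; the z-row RHS becomes 0 − (-9)·(17/5) = 153/5.

153/5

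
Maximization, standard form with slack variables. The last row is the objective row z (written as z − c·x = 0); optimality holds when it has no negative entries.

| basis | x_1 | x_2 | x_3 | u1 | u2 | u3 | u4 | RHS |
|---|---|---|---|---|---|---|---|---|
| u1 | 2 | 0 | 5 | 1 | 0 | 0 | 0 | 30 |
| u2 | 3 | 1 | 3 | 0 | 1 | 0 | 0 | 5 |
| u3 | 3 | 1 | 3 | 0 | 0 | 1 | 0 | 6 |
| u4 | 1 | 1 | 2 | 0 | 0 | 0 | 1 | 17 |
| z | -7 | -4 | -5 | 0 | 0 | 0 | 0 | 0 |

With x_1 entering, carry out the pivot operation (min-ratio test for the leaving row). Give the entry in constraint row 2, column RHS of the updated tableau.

Ratio test on column x_1 — row 1: 30/2 = 15; row 2: 5/3 = 5/3; row 3: 6/3 = 2; row 4: 17/1 = 17. Minimum is 5/3 at row 2 (u2 leaves); pivot element 3.
Divide row 2 by 3; eliminate column x_1 from the other rows.
In the new row 2, the RHS entry is the old entry divided by the pivot: 5/3 = 5/3.

5/3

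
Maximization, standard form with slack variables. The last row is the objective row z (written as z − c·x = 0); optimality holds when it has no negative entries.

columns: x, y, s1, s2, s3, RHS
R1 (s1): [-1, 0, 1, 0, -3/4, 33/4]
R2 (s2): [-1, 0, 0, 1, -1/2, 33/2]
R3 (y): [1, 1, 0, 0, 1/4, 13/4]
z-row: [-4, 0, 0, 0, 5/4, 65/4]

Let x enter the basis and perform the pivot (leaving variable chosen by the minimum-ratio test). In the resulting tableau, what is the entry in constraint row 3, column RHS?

Ratio test on column x — row 1: entry -1 ≤ 0; row 2: entry -1 ≤ 0; row 3: (13/4)/1 = 13/4. Minimum is 13/4 at row 3 (y leaves); pivot element 1.
Divide row 3 by 1; eliminate column x from the other rows.
In the new row 3, the RHS entry is the old entry divided by the pivot: (13/4)/1 = 13/4.

13/4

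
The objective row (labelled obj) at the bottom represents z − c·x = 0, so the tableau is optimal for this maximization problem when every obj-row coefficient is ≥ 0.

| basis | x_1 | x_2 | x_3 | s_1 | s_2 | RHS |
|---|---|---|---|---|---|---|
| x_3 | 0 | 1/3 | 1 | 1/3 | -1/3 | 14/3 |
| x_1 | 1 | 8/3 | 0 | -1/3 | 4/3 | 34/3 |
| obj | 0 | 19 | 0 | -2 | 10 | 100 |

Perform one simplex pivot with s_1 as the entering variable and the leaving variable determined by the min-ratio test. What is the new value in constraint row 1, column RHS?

14

Ratio test on column s_1 — row 1: (14/3)/(1/3) = 14; row 2: entry -1/3 ≤ 0. Minimum is 14 at row 1 (x_3 leaves); pivot element 1/3.
Divide row 1 by 1/3; eliminate column s_1 from the other rows.
In the new row 1, the RHS entry is the old entry divided by the pivot: (14/3)/(1/3) = 14.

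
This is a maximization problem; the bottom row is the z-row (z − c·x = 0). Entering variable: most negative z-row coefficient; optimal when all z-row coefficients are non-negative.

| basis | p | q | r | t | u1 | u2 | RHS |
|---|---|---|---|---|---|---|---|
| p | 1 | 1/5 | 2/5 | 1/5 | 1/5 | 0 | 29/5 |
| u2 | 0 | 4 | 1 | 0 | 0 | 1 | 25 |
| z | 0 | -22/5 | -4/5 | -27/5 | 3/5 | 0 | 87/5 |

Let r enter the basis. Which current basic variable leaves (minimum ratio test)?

p

Column r entries and ratios — p: (29/5)/(2/5) = 29/2; u2: 25/1 = 25.
Smallest ratio is 29/2 in the row of p, so p leaves.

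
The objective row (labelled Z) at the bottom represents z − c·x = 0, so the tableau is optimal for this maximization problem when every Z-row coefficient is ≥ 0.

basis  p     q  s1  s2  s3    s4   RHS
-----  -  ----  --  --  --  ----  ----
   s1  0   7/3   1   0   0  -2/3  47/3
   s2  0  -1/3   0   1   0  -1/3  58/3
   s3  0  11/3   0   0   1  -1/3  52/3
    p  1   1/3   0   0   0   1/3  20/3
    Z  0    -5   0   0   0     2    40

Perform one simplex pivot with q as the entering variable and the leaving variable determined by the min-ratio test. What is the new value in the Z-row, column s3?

Ratio test on column q — row 1: (47/3)/(7/3) = 47/7; row 2: entry -1/3 ≤ 0; row 3: (52/3)/(11/3) = 52/11; row 4: (20/3)/(1/3) = 20. Minimum is 52/11 at row 3 (s3 leaves); pivot element 11/3.
Divide row 3 by 11/3; eliminate column q from the other rows.
Z-row update in column s3: 0 − (-5)·(3/11) = 15/11.

15/11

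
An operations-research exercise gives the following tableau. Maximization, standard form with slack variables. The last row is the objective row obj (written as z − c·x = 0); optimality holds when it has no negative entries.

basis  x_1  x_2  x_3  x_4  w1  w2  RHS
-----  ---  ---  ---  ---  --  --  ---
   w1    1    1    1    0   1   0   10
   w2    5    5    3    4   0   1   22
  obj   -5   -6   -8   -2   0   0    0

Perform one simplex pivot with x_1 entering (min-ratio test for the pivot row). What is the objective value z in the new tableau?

Ratio test on column x_1 — row 1: 10/1 = 10; row 2: 22/5 = 22/5. Minimum is 22/5 at row 2 (w2 leaves); pivot element 5.
Pivot on row 2; the obj-row RHS becomes 0 − (-5)·(22/5) = 22.

22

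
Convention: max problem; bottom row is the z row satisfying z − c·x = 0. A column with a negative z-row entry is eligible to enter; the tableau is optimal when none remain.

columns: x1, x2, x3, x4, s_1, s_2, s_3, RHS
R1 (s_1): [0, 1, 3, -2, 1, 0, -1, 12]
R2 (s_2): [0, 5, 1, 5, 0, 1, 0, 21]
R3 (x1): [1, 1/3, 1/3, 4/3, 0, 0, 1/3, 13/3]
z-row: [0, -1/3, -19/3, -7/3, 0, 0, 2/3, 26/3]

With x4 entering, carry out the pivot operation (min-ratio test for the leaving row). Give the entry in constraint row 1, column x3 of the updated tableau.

7/2

Ratio test on column x4 — row 1: entry -2 ≤ 0; row 2: 21/5 = 21/5; row 3: (13/3)/(4/3) = 13/4. Minimum is 13/4 at row 3 (x1 leaves); pivot element 4/3.
Divide row 3 by 4/3; eliminate column x4 from the other rows.
Row 1 update in column x3: 3 − (-2)·(1/4) = 7/2.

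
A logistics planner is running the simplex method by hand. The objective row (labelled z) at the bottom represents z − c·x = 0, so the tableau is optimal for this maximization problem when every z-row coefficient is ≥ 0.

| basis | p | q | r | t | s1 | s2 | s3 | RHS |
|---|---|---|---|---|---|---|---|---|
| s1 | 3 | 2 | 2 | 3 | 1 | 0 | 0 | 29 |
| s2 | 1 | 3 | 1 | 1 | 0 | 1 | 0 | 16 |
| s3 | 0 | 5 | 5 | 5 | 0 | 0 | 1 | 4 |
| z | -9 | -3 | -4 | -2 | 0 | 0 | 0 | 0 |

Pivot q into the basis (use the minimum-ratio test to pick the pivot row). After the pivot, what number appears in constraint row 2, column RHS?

Ratio test on column q — row 1: 29/2 = 29/2; row 2: 16/3 = 16/3; row 3: 4/5 = 4/5. Minimum is 4/5 at row 3 (s3 leaves); pivot element 5.
Divide row 3 by 5; eliminate column q from the other rows.
Row 2 update in column RHS: 16 − 3·(4/5) = 68/5.

68/5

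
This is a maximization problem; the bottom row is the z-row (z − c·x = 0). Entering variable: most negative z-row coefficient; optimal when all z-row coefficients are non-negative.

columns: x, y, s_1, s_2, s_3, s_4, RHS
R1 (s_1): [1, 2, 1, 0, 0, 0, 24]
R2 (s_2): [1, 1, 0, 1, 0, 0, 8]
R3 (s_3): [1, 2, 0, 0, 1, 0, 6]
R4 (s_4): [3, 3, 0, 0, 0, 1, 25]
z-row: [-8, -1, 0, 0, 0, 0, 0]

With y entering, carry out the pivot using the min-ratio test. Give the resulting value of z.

3

Ratio test on column y — row 1: 24/2 = 12; row 2: 8/1 = 8; row 3: 6/2 = 3; row 4: 25/3 = 25/3. Minimum is 3 at row 3 (s_3 leaves); pivot element 2.
Pivot on row 3; the z-row RHS becomes 0 − (-1)·3 = 3.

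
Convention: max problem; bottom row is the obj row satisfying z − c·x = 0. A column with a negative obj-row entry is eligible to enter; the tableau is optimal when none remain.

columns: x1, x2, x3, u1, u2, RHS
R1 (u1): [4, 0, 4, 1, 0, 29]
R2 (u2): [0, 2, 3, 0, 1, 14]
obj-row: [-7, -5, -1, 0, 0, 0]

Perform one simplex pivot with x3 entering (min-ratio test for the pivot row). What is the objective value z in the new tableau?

14/3

Ratio test on column x3 — row 1: 29/4 = 29/4; row 2: 14/3 = 14/3. Minimum is 14/3 at row 2 (u2 leaves); pivot element 3.
Pivot on row 2; the obj-row RHS becomes 0 − (-1)·(14/3) = 14/3.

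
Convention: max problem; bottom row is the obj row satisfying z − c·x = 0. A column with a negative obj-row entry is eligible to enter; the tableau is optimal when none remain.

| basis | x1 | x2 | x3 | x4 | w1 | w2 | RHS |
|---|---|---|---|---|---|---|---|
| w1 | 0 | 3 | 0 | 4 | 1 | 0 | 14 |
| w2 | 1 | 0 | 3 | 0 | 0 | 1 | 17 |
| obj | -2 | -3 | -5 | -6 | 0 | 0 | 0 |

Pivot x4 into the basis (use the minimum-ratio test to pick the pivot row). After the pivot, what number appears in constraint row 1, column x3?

Ratio test on column x4 — row 1: 14/4 = 7/2; row 2: entry 0 ≤ 0. Minimum is 7/2 at row 1 (w1 leaves); pivot element 4.
Divide row 1 by 4; eliminate column x4 from the other rows.
In the new row 1, the x3 entry is the old entry divided by the pivot: 0/4 = 0.

0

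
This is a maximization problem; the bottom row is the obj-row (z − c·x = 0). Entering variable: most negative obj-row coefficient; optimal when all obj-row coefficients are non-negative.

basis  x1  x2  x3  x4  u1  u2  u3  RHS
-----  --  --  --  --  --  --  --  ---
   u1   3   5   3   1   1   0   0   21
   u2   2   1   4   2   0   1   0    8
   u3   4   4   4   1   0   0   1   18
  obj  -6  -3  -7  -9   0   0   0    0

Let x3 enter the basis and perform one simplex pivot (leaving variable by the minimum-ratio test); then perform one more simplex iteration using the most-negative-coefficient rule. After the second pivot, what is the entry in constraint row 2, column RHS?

Ratio test on column x3 — row 1: 21/3 = 7; row 2: 8/4 = 2; row 3: 18/4 = 9/2. Minimum is 2 at row 2 (u2 leaves); pivot element 4.
Divide row 2 by 4; eliminate column x3 from the other rows.
Second iteration: most negative obj-row entry is -11/2 in column x4, so x4 enters.
Ratio test on column x4 — row 1: entry -1/2 ≤ 0; row 2: 2/(1/2) = 4; row 3: entry -1 ≤ 0. Minimum is 4 at row 2 (x3 leaves); pivot element 1/2.
Divide row 2 by 1/2; eliminate column x4 from the other rows.
After both pivots, the entry at constraint row 2, column RHS is 4.

4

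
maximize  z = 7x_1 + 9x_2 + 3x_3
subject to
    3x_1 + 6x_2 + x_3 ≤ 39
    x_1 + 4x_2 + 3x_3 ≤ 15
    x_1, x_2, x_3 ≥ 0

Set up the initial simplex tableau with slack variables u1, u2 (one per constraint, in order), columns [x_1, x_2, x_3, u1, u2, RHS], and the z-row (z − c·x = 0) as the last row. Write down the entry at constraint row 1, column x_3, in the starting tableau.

Constraint 1 has coefficient 1 on x_3.

1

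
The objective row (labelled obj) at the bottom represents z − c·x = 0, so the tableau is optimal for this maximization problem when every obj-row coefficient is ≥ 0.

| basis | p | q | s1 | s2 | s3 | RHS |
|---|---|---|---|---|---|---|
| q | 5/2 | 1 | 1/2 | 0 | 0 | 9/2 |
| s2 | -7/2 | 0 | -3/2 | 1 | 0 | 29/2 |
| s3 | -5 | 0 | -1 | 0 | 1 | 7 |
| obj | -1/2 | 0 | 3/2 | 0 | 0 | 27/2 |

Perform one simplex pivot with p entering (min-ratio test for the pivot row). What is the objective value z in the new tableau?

72/5

Ratio test on column p — row 1: (9/2)/(5/2) = 9/5; row 2: entry -7/2 ≤ 0; row 3: entry -5 ≤ 0. Minimum is 9/5 at row 1 (q leaves); pivot element 5/2.
Pivot on row 1; the obj-row RHS becomes 27/2 − (-1/2)·(9/5) = 72/5.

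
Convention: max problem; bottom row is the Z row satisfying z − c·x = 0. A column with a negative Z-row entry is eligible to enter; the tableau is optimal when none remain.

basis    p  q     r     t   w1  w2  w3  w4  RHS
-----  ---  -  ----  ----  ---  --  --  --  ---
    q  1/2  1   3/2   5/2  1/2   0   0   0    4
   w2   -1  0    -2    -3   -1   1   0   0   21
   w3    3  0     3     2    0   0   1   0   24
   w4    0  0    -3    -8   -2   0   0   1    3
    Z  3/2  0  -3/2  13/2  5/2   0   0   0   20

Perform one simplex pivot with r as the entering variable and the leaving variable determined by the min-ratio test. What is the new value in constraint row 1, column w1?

1/3

Ratio test on column r — row 1: 4/(3/2) = 8/3; row 2: entry -2 ≤ 0; row 3: 24/3 = 8; row 4: entry -3 ≤ 0. Minimum is 8/3 at row 1 (q leaves); pivot element 3/2.
Divide row 1 by 3/2; eliminate column r from the other rows.
In the new row 1, the w1 entry is the old entry divided by the pivot: (1/2)/(3/2) = 1/3.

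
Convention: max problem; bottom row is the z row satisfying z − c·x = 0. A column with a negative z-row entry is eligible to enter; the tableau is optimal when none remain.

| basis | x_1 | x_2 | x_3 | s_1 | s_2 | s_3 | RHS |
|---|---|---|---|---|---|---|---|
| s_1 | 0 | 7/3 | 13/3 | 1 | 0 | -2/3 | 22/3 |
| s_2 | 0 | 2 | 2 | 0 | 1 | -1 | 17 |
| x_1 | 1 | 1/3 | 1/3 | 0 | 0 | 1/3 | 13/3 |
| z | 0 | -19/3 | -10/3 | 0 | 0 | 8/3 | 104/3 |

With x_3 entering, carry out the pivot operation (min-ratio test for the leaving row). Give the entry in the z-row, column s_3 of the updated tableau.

Ratio test on column x_3 — row 1: (22/3)/(13/3) = 22/13; row 2: 17/2 = 17/2; row 3: (13/3)/(1/3) = 13. Minimum is 22/13 at row 1 (s_1 leaves); pivot element 13/3.
Divide row 1 by 13/3; eliminate column x_3 from the other rows.
z-row update in column s_3: 8/3 − (-10/3)·(-2/13) = 28/13.

28/13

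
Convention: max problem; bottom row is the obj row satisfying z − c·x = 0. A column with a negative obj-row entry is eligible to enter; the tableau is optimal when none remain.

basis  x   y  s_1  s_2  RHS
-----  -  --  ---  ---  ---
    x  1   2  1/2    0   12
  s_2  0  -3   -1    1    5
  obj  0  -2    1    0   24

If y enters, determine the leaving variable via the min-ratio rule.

Column y entries and ratios — x: 12/2 = 6; s_2: -3 ≤ 0, skip.
Smallest ratio is 6 in the row of x, so x leaves.

x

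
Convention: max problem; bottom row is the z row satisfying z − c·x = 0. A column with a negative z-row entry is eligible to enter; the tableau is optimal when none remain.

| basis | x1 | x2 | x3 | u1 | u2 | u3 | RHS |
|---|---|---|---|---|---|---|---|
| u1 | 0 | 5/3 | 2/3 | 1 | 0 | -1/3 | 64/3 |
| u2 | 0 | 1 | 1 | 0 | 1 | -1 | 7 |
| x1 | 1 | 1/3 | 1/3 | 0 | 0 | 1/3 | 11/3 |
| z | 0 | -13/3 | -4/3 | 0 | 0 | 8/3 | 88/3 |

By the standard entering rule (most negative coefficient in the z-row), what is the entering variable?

x2

Negative z-row entries: x2: -13/3, x3: -4/3.
The most negative is -13/3 in column x2, so x2 enters.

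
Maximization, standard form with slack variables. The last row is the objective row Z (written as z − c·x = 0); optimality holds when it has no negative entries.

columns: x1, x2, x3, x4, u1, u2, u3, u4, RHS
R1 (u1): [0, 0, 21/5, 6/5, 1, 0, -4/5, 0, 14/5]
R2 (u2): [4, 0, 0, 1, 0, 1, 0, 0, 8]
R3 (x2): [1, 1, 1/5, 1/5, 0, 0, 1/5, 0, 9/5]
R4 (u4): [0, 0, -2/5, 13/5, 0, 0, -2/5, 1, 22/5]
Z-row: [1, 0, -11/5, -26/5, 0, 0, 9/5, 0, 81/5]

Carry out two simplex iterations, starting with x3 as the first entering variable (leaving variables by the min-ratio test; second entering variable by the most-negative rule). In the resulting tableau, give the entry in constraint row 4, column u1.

2/57

Ratio test on column x3 — row 1: (14/5)/(21/5) = 2/3; row 2: entry 0 ≤ 0; row 3: (9/5)/(1/5) = 9; row 4: entry -2/5 ≤ 0. Minimum is 2/3 at row 1 (u1 leaves); pivot element 21/5.
Divide row 1 by 21/5; eliminate column x3 from the other rows.
Second iteration: most negative Z-row entry is -32/7 in column x4, so x4 enters.
Ratio test on column x4 — row 1: (2/3)/(2/7) = 7/3; row 2: 8/1 = 8; row 3: (5/3)/(1/7) = 35/3; row 4: (14/3)/(19/7) = 98/57. Minimum is 98/57 at row 4 (u4 leaves); pivot element 19/7.
Divide row 4 by 19/7; eliminate column x4 from the other rows.
After both pivots, the entry at constraint row 4, column u1 is 2/57.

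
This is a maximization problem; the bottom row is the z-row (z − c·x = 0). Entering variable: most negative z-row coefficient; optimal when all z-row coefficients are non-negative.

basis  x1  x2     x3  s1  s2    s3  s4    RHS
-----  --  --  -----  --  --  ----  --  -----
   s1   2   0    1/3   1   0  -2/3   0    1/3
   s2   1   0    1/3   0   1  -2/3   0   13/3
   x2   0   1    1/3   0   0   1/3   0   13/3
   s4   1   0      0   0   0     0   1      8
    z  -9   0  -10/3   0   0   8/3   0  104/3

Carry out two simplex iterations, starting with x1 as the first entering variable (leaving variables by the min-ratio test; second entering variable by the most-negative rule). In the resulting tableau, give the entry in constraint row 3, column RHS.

Ratio test on column x1 — row 1: (1/3)/2 = 1/6; row 2: (13/3)/1 = 13/3; row 3: entry 0 ≤ 0; row 4: 8/1 = 8. Minimum is 1/6 at row 1 (s1 leaves); pivot element 2.
Divide row 1 by 2; eliminate column x1 from the other rows.
Second iteration: most negative z-row entry is -11/6 in column x3, so x3 enters.
Ratio test on column x3 — row 1: (1/6)/(1/6) = 1; row 2: (25/6)/(1/6) = 25; row 3: (13/3)/(1/3) = 13; row 4: entry -1/6 ≤ 0. Minimum is 1 at row 1 (x1 leaves); pivot element 1/6.
Divide row 1 by 1/6; eliminate column x3 from the other rows.
After both pivots, the entry at constraint row 3, column RHS is 4.

4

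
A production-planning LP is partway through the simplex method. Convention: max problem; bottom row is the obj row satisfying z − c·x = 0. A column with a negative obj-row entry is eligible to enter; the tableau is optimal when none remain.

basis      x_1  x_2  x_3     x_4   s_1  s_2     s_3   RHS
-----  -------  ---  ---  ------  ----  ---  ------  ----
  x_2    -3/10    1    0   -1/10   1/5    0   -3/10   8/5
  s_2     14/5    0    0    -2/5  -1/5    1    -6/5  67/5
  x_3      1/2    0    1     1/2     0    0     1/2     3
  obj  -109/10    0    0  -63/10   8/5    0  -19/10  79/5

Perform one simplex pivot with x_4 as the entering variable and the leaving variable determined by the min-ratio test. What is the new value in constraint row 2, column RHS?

Ratio test on column x_4 — row 1: entry -1/10 ≤ 0; row 2: entry -2/5 ≤ 0; row 3: 3/(1/2) = 6. Minimum is 6 at row 3 (x_3 leaves); pivot element 1/2.
Divide row 3 by 1/2; eliminate column x_4 from the other rows.
Row 2 update in column RHS: 67/5 − (-2/5)·6 = 79/5.

79/5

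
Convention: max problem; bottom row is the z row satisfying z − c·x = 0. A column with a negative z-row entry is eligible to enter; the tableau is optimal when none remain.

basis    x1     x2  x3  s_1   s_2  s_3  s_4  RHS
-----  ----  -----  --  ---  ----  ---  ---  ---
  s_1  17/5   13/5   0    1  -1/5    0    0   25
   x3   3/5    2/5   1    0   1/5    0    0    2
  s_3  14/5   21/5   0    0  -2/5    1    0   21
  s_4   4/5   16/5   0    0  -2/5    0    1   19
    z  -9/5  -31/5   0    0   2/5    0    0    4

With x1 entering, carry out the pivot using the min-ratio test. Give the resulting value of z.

10

Ratio test on column x1 — row 1: 25/(17/5) = 125/17; row 2: 2/(3/5) = 10/3; row 3: 21/(14/5) = 15/2; row 4: 19/(4/5) = 95/4. Minimum is 10/3 at row 2 (x3 leaves); pivot element 3/5.
Pivot on row 2; the z-row RHS becomes 4 − (-9/5)·(10/3) = 10.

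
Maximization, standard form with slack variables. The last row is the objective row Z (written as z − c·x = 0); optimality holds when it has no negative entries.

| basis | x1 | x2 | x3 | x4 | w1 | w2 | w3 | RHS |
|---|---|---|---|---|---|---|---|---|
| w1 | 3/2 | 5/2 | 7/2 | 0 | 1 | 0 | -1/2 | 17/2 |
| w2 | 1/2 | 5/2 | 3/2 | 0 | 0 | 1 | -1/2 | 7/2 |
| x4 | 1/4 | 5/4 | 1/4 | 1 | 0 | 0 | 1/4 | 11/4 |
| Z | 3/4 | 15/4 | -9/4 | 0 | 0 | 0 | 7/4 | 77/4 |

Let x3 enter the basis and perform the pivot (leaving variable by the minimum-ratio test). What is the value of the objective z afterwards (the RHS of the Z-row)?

Ratio test on column x3 — row 1: (17/2)/(7/2) = 17/7; row 2: (7/2)/(3/2) = 7/3; row 3: (11/4)/(1/4) = 11. Minimum is 7/3 at row 2 (w2 leaves); pivot element 3/2.
Pivot on row 2; the Z-row RHS becomes 77/4 − (-9/4)·(7/3) = 49/2.

49/2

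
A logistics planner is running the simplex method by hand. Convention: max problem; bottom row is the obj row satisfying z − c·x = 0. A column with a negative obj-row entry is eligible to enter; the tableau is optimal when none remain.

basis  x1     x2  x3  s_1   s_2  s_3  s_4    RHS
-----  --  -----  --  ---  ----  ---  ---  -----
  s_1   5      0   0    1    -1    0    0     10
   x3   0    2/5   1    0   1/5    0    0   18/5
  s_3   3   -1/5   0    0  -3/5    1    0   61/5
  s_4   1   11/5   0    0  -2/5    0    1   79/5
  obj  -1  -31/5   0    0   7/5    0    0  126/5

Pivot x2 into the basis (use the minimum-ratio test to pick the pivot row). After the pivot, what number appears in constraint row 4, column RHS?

Ratio test on column x2 — row 1: entry 0 ≤ 0; row 2: (18/5)/(2/5) = 9; row 3: entry -1/5 ≤ 0; row 4: (79/5)/(11/5) = 79/11. Minimum is 79/11 at row 4 (s_4 leaves); pivot element 11/5.
Divide row 4 by 11/5; eliminate column x2 from the other rows.
In the new row 4, the RHS entry is the old entry divided by the pivot: (79/5)/(11/5) = 79/11.

79/11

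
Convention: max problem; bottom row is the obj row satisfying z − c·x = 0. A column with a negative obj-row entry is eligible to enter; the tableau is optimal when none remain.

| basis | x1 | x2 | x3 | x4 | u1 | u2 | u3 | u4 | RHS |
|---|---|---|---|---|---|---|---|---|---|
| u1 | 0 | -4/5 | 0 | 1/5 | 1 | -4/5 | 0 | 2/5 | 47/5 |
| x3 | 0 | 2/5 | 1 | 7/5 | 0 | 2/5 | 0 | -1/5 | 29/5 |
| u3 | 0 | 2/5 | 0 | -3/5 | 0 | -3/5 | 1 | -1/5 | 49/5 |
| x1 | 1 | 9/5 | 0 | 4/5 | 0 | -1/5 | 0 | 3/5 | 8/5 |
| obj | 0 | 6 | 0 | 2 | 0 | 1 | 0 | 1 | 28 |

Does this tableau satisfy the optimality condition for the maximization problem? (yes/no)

yes

Every obj-row coefficient is ≥ 0, so the tableau is optimal.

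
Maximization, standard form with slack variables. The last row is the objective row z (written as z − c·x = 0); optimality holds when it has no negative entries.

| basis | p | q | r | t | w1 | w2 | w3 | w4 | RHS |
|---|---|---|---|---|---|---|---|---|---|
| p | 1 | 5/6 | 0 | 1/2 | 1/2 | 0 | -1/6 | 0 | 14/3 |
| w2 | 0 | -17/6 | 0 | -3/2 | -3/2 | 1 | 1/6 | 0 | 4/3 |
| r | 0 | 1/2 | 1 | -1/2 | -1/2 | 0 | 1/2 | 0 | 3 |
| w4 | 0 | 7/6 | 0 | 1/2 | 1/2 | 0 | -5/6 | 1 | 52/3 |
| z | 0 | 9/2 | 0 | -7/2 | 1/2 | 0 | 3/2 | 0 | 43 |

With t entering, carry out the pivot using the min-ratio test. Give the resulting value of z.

227/3

Ratio test on column t — row 1: (14/3)/(1/2) = 28/3; row 2: entry -3/2 ≤ 0; row 3: entry -1/2 ≤ 0; row 4: (52/3)/(1/2) = 104/3. Minimum is 28/3 at row 1 (p leaves); pivot element 1/2.
Pivot on row 1; the z-row RHS becomes 43 − (-7/2)·(28/3) = 227/3.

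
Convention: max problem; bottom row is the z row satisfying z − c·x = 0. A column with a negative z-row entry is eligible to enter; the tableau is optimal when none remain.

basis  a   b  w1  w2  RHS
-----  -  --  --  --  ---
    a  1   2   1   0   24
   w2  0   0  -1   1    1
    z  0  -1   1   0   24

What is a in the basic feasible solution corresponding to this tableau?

a is basic (row 1); its value is the RHS of that row, 24.

24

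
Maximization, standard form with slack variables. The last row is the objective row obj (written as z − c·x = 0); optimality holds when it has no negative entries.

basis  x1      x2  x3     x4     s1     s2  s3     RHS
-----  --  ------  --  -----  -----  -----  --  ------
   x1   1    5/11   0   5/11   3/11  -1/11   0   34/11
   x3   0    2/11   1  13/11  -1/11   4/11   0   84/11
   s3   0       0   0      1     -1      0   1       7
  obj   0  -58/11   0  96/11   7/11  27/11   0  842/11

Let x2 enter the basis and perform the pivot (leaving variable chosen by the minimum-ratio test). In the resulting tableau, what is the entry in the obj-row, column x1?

58/5

Ratio test on column x2 — row 1: (34/11)/(5/11) = 34/5; row 2: (84/11)/(2/11) = 42; row 3: entry 0 ≤ 0. Minimum is 34/5 at row 1 (x1 leaves); pivot element 5/11.
Divide row 1 by 5/11; eliminate column x2 from the other rows.
obj-row update in column x1: 0 − (-58/11)·(11/5) = 58/5.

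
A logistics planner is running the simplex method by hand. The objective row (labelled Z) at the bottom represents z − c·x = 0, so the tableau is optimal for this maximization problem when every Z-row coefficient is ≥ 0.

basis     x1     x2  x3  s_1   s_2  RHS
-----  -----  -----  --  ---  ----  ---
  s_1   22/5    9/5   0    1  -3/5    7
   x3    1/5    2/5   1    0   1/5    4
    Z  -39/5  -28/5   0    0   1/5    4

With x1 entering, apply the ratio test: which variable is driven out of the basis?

s_1

Column x1 entries and ratios — s_1: 7/(22/5) = 35/22; x3: 4/(1/5) = 20.
Smallest ratio is 35/22 in the row of s_1, so s_1 leaves.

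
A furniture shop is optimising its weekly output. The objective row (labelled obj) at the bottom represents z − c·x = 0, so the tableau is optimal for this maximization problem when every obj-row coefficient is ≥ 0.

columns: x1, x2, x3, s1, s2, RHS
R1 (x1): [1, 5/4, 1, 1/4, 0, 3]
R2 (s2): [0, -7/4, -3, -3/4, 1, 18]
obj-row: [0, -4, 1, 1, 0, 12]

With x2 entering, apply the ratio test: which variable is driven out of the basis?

x1

Column x2 entries and ratios — x1: 3/(5/4) = 12/5; s2: -7/4 ≤ 0, skip.
Smallest ratio is 12/5 in the row of x1, so x1 leaves.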